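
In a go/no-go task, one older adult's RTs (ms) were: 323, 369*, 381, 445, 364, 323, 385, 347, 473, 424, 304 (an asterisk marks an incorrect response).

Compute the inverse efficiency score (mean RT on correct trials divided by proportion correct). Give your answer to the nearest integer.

Correct trials (n=10): 323, 381, 445, 364, 323, 385, 347, 473, 424, 304
Mean correct RT = 3769/10 = 376.9000 ms
Proportion correct = 10/11
IES = 376.9000 / (10/11) = 414.590 ms

415 ms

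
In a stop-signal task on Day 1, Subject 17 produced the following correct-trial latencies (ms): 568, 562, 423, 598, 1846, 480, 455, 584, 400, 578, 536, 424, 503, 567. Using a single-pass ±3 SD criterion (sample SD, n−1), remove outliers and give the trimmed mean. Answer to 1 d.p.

n = 14, ΣRT = 8524, M = 608.857
Σ(x−M)² = 1706953.71; s = √(1706953.71/13) = 362.359
Cutoffs: 608.857 ± 3·362.359 → [-478.2, 1695.9]
Outside: 1846 → excluded.
Retained (n=13): Σ = 6678, mean = 6678/13 = 513.692

513.7 ms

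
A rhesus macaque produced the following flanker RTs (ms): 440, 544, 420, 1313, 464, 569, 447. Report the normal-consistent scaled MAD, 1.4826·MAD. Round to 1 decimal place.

65.2 ms

Sorted: 420, 440, 447, 464, 544, 569, 1313 → median = 464
|x − 464| sorted: 0, 17, 24, 44, 80, 105, 849 → MAD = 44
Robust SD ≈ 1.4826 × 44 = 65.234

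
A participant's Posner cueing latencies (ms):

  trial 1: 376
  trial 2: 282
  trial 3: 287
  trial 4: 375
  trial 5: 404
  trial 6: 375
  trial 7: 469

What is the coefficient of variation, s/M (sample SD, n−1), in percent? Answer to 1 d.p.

n = 7, Σ = 2568, M = 366.8571
Σ(x−M)² = 25606.857; s = √(25606.857/6) = 65.3285
CV = 65.3285 / 366.8571 = 0.17808 = 17.808%

17.8%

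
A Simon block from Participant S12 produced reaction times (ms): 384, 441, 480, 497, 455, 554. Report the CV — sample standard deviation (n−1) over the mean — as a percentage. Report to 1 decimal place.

n = 6, Σ = 2811, M = 468.5000
Σ(x−M)² = 16333.500; s = √(16333.500/5) = 57.1551
CV = 57.1551 / 468.5000 = 0.12200 = 12.200%

12.2%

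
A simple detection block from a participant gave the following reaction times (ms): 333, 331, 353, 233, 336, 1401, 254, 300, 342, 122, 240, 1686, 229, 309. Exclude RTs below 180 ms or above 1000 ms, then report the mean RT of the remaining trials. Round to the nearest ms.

296 ms

Excluded: 122, 1401, 1686
Retained (n=11): Σ = 3260
Mean = 3260/11 = 296.3636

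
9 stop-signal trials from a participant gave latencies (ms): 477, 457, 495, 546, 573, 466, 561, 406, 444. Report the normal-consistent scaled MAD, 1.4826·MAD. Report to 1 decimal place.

Sorted: 406, 444, 457, 466, 477, 495, 546, 561, 573 → median = 477
|x − 477| sorted: 0, 11, 18, 20, 33, 69, 71, 84, 96 → MAD = 33
Robust SD ≈ 1.4826 × 33 = 48.926

48.9 ms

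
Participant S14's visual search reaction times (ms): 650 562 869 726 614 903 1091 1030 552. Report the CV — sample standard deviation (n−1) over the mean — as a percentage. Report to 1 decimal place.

n = 9, Σ = 6997, M = 777.4444
Σ(x−M)² = 329092.222; s = √(329092.222/8) = 202.8214
CV = 202.8214 / 777.4444 = 0.26088 = 26.088%

26.1%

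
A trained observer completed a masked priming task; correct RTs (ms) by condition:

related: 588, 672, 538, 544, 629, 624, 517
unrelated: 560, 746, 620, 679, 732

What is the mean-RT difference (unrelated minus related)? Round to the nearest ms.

80 ms

M(related) = 4112/7 = 587.429
M(unrelated) = 3337/5 = 667.400
Difference = 667.400 − 587.429 = 79.971 ms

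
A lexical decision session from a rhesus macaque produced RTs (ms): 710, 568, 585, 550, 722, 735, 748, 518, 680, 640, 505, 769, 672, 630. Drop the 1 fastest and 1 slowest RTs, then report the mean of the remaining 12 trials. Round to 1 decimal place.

646.5 ms

Sorted: 505, 518, 550, 568, 585, 630, 640, 672, 680, 710, 722, 735, 748, 769
Drop lowest 1 (505) and highest 1 (769)
Remaining (n=12): Σ = 7758, mean = 7758/12 = 646.500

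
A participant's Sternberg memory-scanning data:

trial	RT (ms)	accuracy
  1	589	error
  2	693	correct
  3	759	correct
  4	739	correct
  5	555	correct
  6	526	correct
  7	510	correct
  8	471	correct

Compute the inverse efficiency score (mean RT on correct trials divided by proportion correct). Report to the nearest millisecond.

694 ms

Correct trials (n=7): 693, 759, 739, 555, 526, 510, 471
Mean correct RT = 4253/7 = 607.5714 ms
Proportion correct = 7/8
IES = 607.5714 / (7/8) = 694.367 ms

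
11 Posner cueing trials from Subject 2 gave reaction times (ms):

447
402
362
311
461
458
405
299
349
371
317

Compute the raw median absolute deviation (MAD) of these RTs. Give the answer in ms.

54 ms

Sorted: 299, 311, 317, 349, 362, 371, 402, 405, 447, 458, 461 → median = 371
|x − 371|: 76, 31, 9, 60, 90, 87, 34, 72, 22, 0, 54
Sorted deviations: 0, 9, 22, 31, 34, 54, 60, 72, 76, 87, 90 → MAD = 54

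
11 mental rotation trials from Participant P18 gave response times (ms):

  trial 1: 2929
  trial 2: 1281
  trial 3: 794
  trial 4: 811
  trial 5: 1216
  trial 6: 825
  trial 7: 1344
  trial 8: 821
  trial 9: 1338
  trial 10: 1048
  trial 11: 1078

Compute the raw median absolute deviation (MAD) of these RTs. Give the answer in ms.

257 ms

Sorted: 794, 811, 821, 825, 1048, 1078, 1216, 1281, 1338, 1344, 2929 → median = 1078
|x − 1078|: 1851, 203, 284, 267, 138, 253, 266, 257, 260, 30, 0
Sorted deviations: 0, 30, 138, 203, 253, 257, 260, 266, 267, 284, 1851 → MAD = 257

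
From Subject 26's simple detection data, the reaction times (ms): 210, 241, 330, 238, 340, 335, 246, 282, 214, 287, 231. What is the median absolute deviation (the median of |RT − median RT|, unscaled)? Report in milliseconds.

36 ms

Sorted: 210, 214, 231, 238, 241, 246, 282, 287, 330, 335, 340 → median = 246
|x − 246|: 36, 5, 84, 8, 94, 89, 0, 36, 32, 41, 15
Sorted deviations: 0, 5, 8, 15, 32, 36, 36, 41, 84, 89, 94 → MAD = 36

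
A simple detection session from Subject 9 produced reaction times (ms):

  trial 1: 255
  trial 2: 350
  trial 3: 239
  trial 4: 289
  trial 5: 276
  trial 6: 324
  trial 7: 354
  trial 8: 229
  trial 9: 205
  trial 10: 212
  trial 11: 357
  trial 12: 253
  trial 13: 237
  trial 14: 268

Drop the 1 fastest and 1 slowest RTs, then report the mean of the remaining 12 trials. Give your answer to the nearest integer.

274 ms

Sorted: 205, 212, 229, 237, 239, 253, 255, 268, 276, 289, 324, 350, 354, 357
Drop lowest 1 (205) and highest 1 (357)
Remaining (n=12): Σ = 3286, mean = 3286/12 = 273.833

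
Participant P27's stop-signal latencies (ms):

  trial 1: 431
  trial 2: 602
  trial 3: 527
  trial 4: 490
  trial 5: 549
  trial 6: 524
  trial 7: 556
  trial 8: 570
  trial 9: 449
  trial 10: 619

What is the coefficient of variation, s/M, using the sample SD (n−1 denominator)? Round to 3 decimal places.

n = 10, Σ = 5317, M = 531.7000
Σ(x−M)² = 33720.100; s = √(33720.100/9) = 61.2101
CV = 61.2101 / 531.7000 = 0.11512

0.115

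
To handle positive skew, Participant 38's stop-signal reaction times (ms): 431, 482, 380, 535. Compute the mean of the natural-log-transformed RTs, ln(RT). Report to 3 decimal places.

6.117

ln(RT): 6.0661, 6.1779, 5.9402, 6.2823
Σ ln(RT) = 24.4665
Mean = 24.4665/4 = 6.11662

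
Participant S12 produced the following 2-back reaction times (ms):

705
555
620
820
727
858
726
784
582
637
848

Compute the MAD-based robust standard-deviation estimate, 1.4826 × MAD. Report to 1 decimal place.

139.4 ms

Sorted: 555, 582, 620, 637, 705, 726, 727, 784, 820, 848, 858 → median = 726
|x − 726| sorted: 0, 1, 21, 58, 89, 94, 106, 122, 132, 144, 171 → MAD = 94
Robust SD ≈ 1.4826 × 94 = 139.364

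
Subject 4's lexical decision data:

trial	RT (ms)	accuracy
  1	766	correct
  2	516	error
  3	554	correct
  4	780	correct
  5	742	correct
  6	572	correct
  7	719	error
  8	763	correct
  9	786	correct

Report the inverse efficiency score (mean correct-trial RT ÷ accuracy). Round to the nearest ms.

912 ms

Correct trials (n=7): 766, 554, 780, 742, 572, 763, 786
Mean correct RT = 4963/7 = 709.0000 ms
Proportion correct = 7/9
IES = 709.0000 / (7/9) = 911.571 ms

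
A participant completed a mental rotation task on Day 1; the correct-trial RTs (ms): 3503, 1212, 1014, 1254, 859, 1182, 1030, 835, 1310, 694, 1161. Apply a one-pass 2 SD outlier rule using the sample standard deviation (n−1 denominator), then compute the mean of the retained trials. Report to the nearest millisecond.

1055 ms

n = 11, ΣRT = 14054, M = 1277.636
Σ(x−M)² = 5823550.55; s = √(5823550.55/10) = 763.122
Cutoffs: 1277.636 ± 2·763.122 → [-248.6, 2803.9]
Outside: 3503 → excluded.
Retained (n=10): Σ = 10551, mean = 10551/10 = 1055.100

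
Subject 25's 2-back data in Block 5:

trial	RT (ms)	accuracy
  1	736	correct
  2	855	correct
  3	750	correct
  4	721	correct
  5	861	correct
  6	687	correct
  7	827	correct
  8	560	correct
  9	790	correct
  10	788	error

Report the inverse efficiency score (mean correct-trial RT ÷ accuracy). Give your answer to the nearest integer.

Correct trials (n=9): 736, 855, 750, 721, 861, 687, 827, 560, 790
Mean correct RT = 6787/9 = 754.1111 ms
Proportion correct = 9/10
IES = 754.1111 / (9/10) = 837.901 ms

838 ms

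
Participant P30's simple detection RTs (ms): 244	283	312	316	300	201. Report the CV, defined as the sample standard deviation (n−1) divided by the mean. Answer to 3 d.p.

n = 6, Σ = 1656, M = 276.0000
Σ(x−M)² = 10170.000; s = √(10170.000/5) = 45.0999
CV = 45.0999 / 276.0000 = 0.16341

0.163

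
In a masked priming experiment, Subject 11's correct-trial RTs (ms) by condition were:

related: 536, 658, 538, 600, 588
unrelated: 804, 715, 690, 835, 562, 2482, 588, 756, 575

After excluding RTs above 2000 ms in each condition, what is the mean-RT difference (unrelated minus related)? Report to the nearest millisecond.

unrelated: exclude 2482
M(related) = 2920/5 = 584.000
M(unrelated) = 5525/8 = 690.625
Difference = 690.625 − 584.000 = 106.625 ms

107 ms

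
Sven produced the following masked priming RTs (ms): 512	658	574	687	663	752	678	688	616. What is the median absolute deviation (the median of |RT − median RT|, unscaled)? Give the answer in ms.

Sorted: 512, 574, 616, 658, 663, 678, 687, 688, 752 → median = 663
|x − 663|: 151, 5, 89, 24, 0, 89, 15, 25, 47
Sorted deviations: 0, 5, 15, 24, 25, 47, 89, 89, 151 → MAD = 25

25 ms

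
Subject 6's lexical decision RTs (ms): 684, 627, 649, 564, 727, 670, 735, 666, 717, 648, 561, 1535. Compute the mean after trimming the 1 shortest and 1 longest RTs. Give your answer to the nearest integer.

Sorted: 561, 564, 627, 648, 649, 666, 670, 684, 717, 727, 735, 1535
Drop lowest 1 (561) and highest 1 (1535)
Remaining (n=10): Σ = 6687, mean = 6687/10 = 668.700

669 ms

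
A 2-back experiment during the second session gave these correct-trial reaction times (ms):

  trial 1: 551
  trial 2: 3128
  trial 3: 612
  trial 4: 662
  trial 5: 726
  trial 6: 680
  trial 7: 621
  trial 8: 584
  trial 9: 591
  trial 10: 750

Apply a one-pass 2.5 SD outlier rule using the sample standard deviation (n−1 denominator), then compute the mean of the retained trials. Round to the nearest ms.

n = 10, ΣRT = 8905, M = 890.500
Σ(x−M)² = 5598824.50; s = √(5598824.50/9) = 788.728
Cutoffs: 890.500 ± 2.5·788.728 → [-1081.3, 2862.3]
Outside: 3128 → excluded.
Retained (n=9): Σ = 5777, mean = 5777/9 = 641.889

642 ms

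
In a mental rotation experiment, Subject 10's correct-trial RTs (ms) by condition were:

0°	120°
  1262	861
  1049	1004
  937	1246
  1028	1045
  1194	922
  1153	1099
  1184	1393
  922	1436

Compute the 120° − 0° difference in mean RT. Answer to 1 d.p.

34.6 ms

M(0°) = 8729/8 = 1091.125
M(120°) = 9006/8 = 1125.750
Difference = 1125.750 − 1091.125 = 34.625 ms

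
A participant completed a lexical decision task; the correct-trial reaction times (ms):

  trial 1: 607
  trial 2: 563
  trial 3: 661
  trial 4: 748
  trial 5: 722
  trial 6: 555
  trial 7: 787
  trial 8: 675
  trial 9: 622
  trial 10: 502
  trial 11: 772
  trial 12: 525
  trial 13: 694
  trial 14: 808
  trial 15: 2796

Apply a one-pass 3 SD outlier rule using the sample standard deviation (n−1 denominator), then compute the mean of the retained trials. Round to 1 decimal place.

660.1 ms

n = 15, ΣRT = 12037, M = 802.467
Σ(x−M)² = 4389467.73; s = √(4389467.73/14) = 559.941
Cutoffs: 802.467 ± 3·559.941 → [-877.4, 2482.3]
Outside: 2796 → excluded.
Retained (n=14): Σ = 9241, mean = 9241/14 = 660.071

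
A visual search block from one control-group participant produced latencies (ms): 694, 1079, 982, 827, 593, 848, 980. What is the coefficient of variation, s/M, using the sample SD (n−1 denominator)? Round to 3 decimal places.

n = 7, Σ = 6003, M = 857.5714
Σ(x−M)² = 177281.714; s = √(177281.714/6) = 171.8923
CV = 171.8923 / 857.5714 = 0.20044

0.200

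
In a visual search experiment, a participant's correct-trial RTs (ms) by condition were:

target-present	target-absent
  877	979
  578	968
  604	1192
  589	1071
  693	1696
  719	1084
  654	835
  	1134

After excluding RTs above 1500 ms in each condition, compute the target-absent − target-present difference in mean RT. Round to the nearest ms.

target-absent: exclude 1696
M(target-present) = 4714/7 = 673.429
M(target-absent) = 7263/7 = 1037.571
Difference = 1037.571 − 673.429 = 364.143 ms

364 ms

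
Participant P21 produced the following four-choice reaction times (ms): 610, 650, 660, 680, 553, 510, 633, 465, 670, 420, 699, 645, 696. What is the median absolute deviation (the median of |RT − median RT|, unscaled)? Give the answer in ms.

Sorted: 420, 465, 510, 553, 610, 633, 645, 650, 660, 670, 680, 696, 699 → median = 645
|x − 645|: 35, 5, 15, 35, 92, 135, 12, 180, 25, 225, 54, 0, 51
Sorted deviations: 0, 5, 12, 15, 25, 35, 35, 51, 54, 92, 135, 180, 225 → MAD = 35

35 ms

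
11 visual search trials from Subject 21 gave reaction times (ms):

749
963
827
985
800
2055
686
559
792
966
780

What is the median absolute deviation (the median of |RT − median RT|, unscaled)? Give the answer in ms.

Sorted: 559, 686, 749, 780, 792, 800, 827, 963, 966, 985, 2055 → median = 800
|x − 800|: 51, 163, 27, 185, 0, 1255, 114, 241, 8, 166, 20
Sorted deviations: 0, 8, 20, 27, 51, 114, 163, 166, 185, 241, 1255 → MAD = 114

114 ms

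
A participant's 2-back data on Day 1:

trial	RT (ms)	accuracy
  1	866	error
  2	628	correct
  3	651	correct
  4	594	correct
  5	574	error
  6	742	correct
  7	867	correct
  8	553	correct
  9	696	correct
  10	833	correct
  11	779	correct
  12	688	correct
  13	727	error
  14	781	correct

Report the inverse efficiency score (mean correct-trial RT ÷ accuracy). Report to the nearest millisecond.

904 ms

Correct trials (n=11): 628, 651, 594, 742, 867, 553, 696, 833, 779, 688, 781
Mean correct RT = 7812/11 = 710.1818 ms
Proportion correct = 11/14
IES = 710.1818 / (11/14) = 903.868 ms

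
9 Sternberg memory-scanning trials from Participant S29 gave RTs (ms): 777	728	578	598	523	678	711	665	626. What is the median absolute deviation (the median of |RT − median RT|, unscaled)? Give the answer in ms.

Sorted: 523, 578, 598, 626, 665, 678, 711, 728, 777 → median = 665
|x − 665|: 112, 63, 87, 67, 142, 13, 46, 0, 39
Sorted deviations: 0, 13, 39, 46, 63, 67, 87, 112, 142 → MAD = 63

63 ms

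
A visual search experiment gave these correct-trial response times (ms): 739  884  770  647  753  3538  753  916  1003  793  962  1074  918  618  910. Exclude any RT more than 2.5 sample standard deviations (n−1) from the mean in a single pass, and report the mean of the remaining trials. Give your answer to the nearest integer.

n = 15, ΣRT = 15278, M = 1018.533
Σ(x−M)² = 7034977.73; s = √(7034977.73/14) = 708.871
Cutoffs: 1018.533 ± 2.5·708.871 → [-753.6, 2790.7]
Outside: 3538 → excluded.
Retained (n=14): Σ = 11740, mean = 11740/14 = 838.571

839 ms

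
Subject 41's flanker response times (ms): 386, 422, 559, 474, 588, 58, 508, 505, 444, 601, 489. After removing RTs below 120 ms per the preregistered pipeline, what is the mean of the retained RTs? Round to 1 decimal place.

497.6 ms

Excluded: 58
Retained (n=10): Σ = 4976
Mean = 4976/10 = 497.6000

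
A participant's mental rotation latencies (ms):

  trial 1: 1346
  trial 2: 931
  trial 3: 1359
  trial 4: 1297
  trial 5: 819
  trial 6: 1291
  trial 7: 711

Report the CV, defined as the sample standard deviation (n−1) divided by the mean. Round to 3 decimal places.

0.250

n = 7, Σ = 7754, M = 1107.7143
Σ(x−M)² = 461313.429; s = √(461313.429/6) = 277.2825
CV = 277.2825 / 1107.7143 = 0.25032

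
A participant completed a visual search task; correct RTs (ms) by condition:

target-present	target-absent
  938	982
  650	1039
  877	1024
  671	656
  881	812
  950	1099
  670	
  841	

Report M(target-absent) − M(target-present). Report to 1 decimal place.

125.6 ms

M(target-present) = 6478/8 = 809.750
M(target-absent) = 5612/6 = 935.333
Difference = 935.333 − 809.750 = 125.583 ms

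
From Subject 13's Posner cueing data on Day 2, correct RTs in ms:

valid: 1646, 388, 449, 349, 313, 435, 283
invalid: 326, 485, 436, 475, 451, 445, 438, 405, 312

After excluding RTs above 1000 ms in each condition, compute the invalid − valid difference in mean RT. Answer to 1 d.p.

49.7 ms

valid: exclude 1646
M(valid) = 2217/6 = 369.500
M(invalid) = 3773/9 = 419.222
Difference = 419.222 − 369.500 = 49.722 ms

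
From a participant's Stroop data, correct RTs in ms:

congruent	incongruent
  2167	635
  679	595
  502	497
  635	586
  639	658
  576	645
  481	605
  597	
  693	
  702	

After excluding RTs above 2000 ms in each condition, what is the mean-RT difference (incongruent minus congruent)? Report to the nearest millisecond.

congruent: exclude 2167
M(congruent) = 5504/9 = 611.556
M(incongruent) = 4221/7 = 603.000
Difference = 603.000 − 611.556 = -8.556 ms

-9 ms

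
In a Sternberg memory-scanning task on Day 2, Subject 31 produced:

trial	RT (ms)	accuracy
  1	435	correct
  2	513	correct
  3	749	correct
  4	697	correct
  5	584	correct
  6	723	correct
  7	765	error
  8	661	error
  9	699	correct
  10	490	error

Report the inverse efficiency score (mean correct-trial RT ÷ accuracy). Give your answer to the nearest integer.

Correct trials (n=7): 435, 513, 749, 697, 584, 723, 699
Mean correct RT = 4400/7 = 628.5714 ms
Proportion correct = 7/10
IES = 628.5714 / (7/10) = 897.959 ms

898 ms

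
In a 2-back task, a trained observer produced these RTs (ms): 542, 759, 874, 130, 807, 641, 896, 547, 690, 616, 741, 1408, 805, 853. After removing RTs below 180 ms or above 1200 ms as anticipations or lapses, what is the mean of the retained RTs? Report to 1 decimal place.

730.9 ms

Excluded: 130, 1408
Retained (n=12): Σ = 8771
Mean = 8771/12 = 730.9167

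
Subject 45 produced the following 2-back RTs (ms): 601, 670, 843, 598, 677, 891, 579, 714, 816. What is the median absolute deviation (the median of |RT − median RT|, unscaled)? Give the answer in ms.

79 ms

Sorted: 579, 598, 601, 670, 677, 714, 816, 843, 891 → median = 677
|x − 677|: 76, 7, 166, 79, 0, 214, 98, 37, 139
Sorted deviations: 0, 7, 37, 76, 79, 98, 139, 166, 214 → MAD = 79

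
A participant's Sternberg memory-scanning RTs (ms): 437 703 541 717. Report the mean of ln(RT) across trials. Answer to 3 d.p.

ln(RT): 6.0799, 6.5554, 6.2934, 6.5751
Σ ln(RT) = 25.5038
Mean = 25.5038/4 = 6.37595

6.376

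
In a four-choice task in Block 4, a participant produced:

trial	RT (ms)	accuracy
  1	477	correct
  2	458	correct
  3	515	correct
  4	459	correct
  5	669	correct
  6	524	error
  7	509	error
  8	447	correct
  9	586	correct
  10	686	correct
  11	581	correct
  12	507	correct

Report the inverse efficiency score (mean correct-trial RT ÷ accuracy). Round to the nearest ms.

Correct trials (n=10): 477, 458, 515, 459, 669, 447, 586, 686, 581, 507
Mean correct RT = 5385/10 = 538.5000 ms
Proportion correct = 10/12
IES = 538.5000 / (10/12) = 646.200 ms

646 ms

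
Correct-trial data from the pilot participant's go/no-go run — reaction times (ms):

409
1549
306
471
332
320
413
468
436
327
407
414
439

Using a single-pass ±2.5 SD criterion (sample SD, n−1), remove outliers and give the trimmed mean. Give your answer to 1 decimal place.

395.2 ms

n = 13, ΣRT = 6291, M = 483.923
Σ(x−M)² = 1266806.92; s = √(1266806.92/12) = 324.911
Cutoffs: 483.923 ± 2.5·324.911 → [-328.4, 1296.2]
Outside: 1549 → excluded.
Retained (n=12): Σ = 4742, mean = 4742/12 = 395.167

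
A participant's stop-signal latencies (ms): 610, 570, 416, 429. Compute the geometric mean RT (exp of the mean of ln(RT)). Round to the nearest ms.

499 ms

ln(RT): 6.4135, 6.3456, 6.0307, 6.0615
Mean ln(RT) = 24.8512/4 = 6.21281
Geometric mean = exp(6.21281) = 499.10 ms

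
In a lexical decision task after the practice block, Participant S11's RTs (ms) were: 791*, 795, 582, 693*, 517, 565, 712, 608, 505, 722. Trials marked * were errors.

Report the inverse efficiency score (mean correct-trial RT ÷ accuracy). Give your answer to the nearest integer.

782 ms

Correct trials (n=8): 795, 582, 517, 565, 712, 608, 505, 722
Mean correct RT = 5006/8 = 625.7500 ms
Proportion correct = 8/10
IES = 625.7500 / (8/10) = 782.188 ms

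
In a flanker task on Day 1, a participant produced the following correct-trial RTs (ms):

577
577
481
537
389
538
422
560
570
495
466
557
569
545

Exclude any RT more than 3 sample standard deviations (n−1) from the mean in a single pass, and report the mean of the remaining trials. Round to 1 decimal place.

520.2 ms

n = 14, ΣRT = 7283, M = 520.214
Σ(x−M)² = 47432.36; s = √(47432.36/13) = 60.404
Cutoffs: 520.214 ± 3·60.404 → [339.0, 701.4]
No RTs fall outside the cutoffs; all 14 retained. Mean = 7283/14 = 520.214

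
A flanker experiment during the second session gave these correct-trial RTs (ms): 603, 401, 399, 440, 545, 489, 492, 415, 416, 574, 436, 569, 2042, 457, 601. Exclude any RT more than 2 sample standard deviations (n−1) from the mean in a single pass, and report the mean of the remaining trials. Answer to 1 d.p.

n = 15, ΣRT = 8879, M = 591.933
Σ(x−M)² = 2328072.93; s = √(2328072.93/14) = 407.788
Cutoffs: 591.933 ± 2·407.788 → [-223.6, 1407.5]
Outside: 2042 → excluded.
Retained (n=14): Σ = 6837, mean = 6837/14 = 488.357

488.4 ms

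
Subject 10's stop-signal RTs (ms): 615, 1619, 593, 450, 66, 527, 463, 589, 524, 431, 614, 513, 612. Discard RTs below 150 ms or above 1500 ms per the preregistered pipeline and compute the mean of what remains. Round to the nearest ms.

539 ms

Excluded: 66, 1619
Retained (n=11): Σ = 5931
Mean = 5931/11 = 539.1818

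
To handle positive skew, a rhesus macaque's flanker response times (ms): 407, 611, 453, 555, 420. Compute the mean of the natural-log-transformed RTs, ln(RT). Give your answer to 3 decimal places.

6.180

ln(RT): 6.0088, 6.4151, 6.1159, 6.3190, 6.0403
Σ ln(RT) = 30.8990
Mean = 30.8990/5 = 6.17981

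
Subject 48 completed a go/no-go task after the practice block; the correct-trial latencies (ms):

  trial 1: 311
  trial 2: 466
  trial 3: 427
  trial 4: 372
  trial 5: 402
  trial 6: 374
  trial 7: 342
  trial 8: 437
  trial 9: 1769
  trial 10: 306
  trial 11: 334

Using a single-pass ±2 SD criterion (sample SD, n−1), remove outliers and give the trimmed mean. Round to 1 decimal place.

377.1 ms

n = 11, ΣRT = 5540, M = 503.636
Σ(x−M)² = 1788410.55; s = √(1788410.55/10) = 422.896
Cutoffs: 503.636 ± 2·422.896 → [-342.2, 1349.4]
Outside: 1769 → excluded.
Retained (n=10): Σ = 3771, mean = 3771/10 = 377.100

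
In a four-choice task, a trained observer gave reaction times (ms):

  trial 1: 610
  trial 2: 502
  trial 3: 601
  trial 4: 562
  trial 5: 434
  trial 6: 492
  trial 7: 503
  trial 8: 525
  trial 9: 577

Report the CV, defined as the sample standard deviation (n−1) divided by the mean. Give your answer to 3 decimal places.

0.108

n = 9, Σ = 4806, M = 534.0000
Σ(x−M)² = 26728.000; s = √(26728.000/8) = 57.8014
CV = 57.8014 / 534.0000 = 0.10824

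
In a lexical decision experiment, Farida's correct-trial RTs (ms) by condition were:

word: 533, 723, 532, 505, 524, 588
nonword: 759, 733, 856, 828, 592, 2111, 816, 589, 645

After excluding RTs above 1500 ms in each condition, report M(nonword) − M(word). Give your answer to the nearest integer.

160 ms

nonword: exclude 2111
M(word) = 3405/6 = 567.500
M(nonword) = 5818/8 = 727.250
Difference = 727.250 − 567.500 = 159.750 ms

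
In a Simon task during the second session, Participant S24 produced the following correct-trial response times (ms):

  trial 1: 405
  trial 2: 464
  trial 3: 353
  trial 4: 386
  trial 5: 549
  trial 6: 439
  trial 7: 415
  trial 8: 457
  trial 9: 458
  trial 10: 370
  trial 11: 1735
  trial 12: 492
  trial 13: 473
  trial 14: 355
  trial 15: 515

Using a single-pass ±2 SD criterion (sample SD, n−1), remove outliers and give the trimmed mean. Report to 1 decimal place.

437.9 ms

n = 15, ΣRT = 7866, M = 524.400
Σ(x−M)² = 1617123.60; s = √(1617123.60/14) = 339.866
Cutoffs: 524.400 ± 2·339.866 → [-155.3, 1204.1]
Outside: 1735 → excluded.
Retained (n=14): Σ = 6131, mean = 6131/14 = 437.929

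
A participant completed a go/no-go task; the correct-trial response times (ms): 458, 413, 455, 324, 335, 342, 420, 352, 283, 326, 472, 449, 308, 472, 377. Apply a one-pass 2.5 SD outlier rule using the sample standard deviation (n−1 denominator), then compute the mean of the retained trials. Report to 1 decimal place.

n = 15, ΣRT = 5786, M = 385.733
Σ(x−M)² = 60500.93; s = √(60500.93/14) = 65.738
Cutoffs: 385.733 ± 2.5·65.738 → [221.4, 550.1]
No RTs fall outside the cutoffs; all 15 retained. Mean = 5786/15 = 385.733

385.7 ms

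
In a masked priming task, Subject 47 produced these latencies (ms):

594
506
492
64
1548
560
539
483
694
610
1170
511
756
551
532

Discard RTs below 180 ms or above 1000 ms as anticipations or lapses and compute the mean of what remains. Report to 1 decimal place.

569.0 ms

Excluded: 64, 1170, 1548
Retained (n=12): Σ = 6828
Mean = 6828/12 = 569.0000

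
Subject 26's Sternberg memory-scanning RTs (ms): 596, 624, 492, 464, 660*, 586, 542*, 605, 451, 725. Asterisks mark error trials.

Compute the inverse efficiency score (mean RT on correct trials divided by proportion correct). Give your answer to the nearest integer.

Correct trials (n=8): 596, 624, 492, 464, 586, 605, 451, 725
Mean correct RT = 4543/8 = 567.8750 ms
Proportion correct = 8/10
IES = 567.8750 / (8/10) = 709.844 ms

710 ms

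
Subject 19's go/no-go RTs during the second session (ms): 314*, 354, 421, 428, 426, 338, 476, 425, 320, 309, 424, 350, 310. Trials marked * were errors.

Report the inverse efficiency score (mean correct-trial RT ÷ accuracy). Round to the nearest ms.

414 ms

Correct trials (n=12): 354, 421, 428, 426, 338, 476, 425, 320, 309, 424, 350, 310
Mean correct RT = 4581/12 = 381.7500 ms
Proportion correct = 12/13
IES = 381.7500 / (12/13) = 413.562 ms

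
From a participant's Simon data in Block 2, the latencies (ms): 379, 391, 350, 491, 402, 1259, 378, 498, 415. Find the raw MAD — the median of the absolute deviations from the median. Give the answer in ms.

24 ms

Sorted: 350, 378, 379, 391, 402, 415, 491, 498, 1259 → median = 402
|x − 402|: 23, 11, 52, 89, 0, 857, 24, 96, 13
Sorted deviations: 0, 11, 13, 23, 24, 52, 89, 96, 857 → MAD = 24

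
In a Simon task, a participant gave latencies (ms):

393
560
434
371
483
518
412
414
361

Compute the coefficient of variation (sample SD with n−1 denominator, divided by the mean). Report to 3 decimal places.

0.155

n = 9, Σ = 3946, M = 438.4444
Σ(x−M)² = 37018.222; s = √(37018.222/8) = 68.0241
CV = 68.0241 / 438.4444 = 0.15515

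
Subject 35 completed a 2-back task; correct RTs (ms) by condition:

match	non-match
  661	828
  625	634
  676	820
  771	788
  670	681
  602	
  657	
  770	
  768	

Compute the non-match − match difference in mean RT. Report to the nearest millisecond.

61 ms

M(match) = 6200/9 = 688.889
M(non-match) = 3751/5 = 750.200
Difference = 750.200 − 688.889 = 61.311 ms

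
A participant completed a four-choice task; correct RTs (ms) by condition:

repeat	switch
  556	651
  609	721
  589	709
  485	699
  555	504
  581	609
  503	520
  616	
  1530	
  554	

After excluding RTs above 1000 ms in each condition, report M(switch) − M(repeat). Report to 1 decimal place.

69.5 ms

repeat: exclude 1530
M(repeat) = 5048/9 = 560.889
M(switch) = 4413/7 = 630.429
Difference = 630.429 − 560.889 = 69.540 ms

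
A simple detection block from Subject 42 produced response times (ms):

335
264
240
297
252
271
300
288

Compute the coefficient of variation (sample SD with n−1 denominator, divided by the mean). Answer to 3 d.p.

n = 8, Σ = 2247, M = 280.8750
Σ(x−M)² = 6492.875; s = √(6492.875/7) = 30.4558
CV = 30.4558 / 280.8750 = 0.10843

0.108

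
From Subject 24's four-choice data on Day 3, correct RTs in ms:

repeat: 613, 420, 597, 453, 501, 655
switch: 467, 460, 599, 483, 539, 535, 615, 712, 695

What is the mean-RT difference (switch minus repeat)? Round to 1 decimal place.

27.4 ms

M(repeat) = 3239/6 = 539.833
M(switch) = 5105/9 = 567.222
Difference = 567.222 − 539.833 = 27.389 ms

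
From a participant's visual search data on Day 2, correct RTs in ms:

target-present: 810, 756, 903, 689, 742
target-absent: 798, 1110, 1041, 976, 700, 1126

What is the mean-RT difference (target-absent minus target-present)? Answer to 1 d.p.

178.5 ms

M(target-present) = 3900/5 = 780.000
M(target-absent) = 5751/6 = 958.500
Difference = 958.500 − 780.000 = 178.500 ms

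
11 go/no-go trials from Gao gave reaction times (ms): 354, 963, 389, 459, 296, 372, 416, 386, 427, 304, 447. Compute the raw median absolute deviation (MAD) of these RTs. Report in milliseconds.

Sorted: 296, 304, 354, 372, 386, 389, 416, 427, 447, 459, 963 → median = 389
|x − 389|: 35, 574, 0, 70, 93, 17, 27, 3, 38, 85, 58
Sorted deviations: 0, 3, 17, 27, 35, 38, 58, 70, 85, 93, 574 → MAD = 38

38 ms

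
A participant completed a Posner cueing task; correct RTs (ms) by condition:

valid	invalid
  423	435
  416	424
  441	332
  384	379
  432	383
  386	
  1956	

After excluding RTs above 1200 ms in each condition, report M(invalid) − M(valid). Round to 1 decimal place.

-23.1 ms

valid: exclude 1956
M(valid) = 2482/6 = 413.667
M(invalid) = 1953/5 = 390.600
Difference = 390.600 − 413.667 = -23.067 ms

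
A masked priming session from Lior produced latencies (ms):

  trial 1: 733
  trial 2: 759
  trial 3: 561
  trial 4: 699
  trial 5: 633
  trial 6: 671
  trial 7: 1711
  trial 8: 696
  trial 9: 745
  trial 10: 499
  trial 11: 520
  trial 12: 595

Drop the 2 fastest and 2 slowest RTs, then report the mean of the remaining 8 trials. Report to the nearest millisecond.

Sorted: 499, 520, 561, 595, 633, 671, 696, 699, 733, 745, 759, 1711
Drop lowest 2 (499, 520) and highest 2 (759, 1711)
Remaining (n=8): Σ = 5333, mean = 5333/8 = 666.625

667 ms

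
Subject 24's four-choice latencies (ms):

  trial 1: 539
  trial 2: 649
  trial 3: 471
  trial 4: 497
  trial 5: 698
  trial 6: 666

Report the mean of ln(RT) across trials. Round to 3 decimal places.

6.363

ln(RT): 6.2897, 6.4754, 6.1549, 6.2086, 6.5482, 6.5013
Σ ln(RT) = 38.1781
Mean = 38.1781/6 = 6.36302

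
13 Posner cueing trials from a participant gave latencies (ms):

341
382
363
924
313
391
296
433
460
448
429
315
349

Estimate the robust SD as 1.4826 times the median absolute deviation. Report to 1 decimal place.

75.6 ms

Sorted: 296, 313, 315, 341, 349, 363, 382, 391, 429, 433, 448, 460, 924 → median = 382
|x − 382| sorted: 0, 9, 19, 33, 41, 47, 51, 66, 67, 69, 78, 86, 542 → MAD = 51
Robust SD ≈ 1.4826 × 51 = 75.613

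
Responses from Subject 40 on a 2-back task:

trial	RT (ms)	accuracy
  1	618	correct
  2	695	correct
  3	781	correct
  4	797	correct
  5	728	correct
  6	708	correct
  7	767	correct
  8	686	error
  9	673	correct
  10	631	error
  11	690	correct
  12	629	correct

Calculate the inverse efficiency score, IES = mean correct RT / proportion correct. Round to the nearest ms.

Correct trials (n=10): 618, 695, 781, 797, 728, 708, 767, 673, 690, 629
Mean correct RT = 7086/10 = 708.6000 ms
Proportion correct = 10/12
IES = 708.6000 / (10/12) = 850.320 ms

850 ms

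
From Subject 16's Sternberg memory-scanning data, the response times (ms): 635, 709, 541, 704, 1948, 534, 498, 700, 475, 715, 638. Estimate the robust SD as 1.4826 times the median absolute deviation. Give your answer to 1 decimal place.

Sorted: 475, 498, 534, 541, 635, 638, 700, 704, 709, 715, 1948 → median = 638
|x − 638| sorted: 0, 3, 62, 66, 71, 77, 97, 104, 140, 163, 1310 → MAD = 77
Robust SD ≈ 1.4826 × 77 = 114.160

114.2 ms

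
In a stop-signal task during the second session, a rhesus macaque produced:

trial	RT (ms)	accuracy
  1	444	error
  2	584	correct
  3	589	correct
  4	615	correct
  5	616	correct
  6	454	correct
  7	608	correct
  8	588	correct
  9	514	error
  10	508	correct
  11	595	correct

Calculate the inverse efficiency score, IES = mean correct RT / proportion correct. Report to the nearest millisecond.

700 ms

Correct trials (n=9): 584, 589, 615, 616, 454, 608, 588, 508, 595
Mean correct RT = 5157/9 = 573.0000 ms
Proportion correct = 9/11
IES = 573.0000 / (9/11) = 700.333 ms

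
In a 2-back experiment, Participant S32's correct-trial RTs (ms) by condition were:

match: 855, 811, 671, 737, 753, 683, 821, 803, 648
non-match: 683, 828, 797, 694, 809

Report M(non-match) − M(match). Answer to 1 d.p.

8.6 ms

M(match) = 6782/9 = 753.556
M(non-match) = 3811/5 = 762.200
Difference = 762.200 − 753.556 = 8.644 ms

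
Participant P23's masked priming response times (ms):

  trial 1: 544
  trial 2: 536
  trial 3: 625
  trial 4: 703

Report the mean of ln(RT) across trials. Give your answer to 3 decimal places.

6.394

ln(RT): 6.2989, 6.2841, 6.4378, 6.5554
Σ ln(RT) = 25.5762
Mean = 25.5762/4 = 6.39405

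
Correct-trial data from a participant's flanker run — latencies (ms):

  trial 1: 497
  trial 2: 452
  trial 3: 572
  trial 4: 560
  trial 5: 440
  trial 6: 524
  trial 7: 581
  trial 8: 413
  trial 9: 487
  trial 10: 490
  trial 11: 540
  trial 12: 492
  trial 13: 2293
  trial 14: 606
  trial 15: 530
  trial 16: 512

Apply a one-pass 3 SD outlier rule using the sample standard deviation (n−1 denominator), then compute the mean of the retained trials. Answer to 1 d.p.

513.1 ms

n = 16, ΣRT = 9989, M = 624.312
Σ(x−M)² = 3011207.44; s = √(3011207.44/15) = 448.048
Cutoffs: 624.312 ± 3·448.048 → [-719.8, 1968.5]
Outside: 2293 → excluded.
Retained (n=15): Σ = 7696, mean = 7696/15 = 513.067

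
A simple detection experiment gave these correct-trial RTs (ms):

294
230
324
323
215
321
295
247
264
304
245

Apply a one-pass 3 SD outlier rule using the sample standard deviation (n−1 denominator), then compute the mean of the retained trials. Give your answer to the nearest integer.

278 ms

n = 11, ΣRT = 3062, M = 278.364
Σ(x−M)² = 15728.55; s = √(15728.55/10) = 39.659
Cutoffs: 278.364 ± 3·39.659 → [159.4, 397.3]
No RTs fall outside the cutoffs; all 11 retained. Mean = 3062/11 = 278.364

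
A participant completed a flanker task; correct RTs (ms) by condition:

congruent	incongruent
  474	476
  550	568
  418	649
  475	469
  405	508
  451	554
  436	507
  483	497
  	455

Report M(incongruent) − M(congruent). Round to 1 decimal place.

58.8 ms

M(congruent) = 3692/8 = 461.500
M(incongruent) = 4683/9 = 520.333
Difference = 520.333 − 461.500 = 58.833 ms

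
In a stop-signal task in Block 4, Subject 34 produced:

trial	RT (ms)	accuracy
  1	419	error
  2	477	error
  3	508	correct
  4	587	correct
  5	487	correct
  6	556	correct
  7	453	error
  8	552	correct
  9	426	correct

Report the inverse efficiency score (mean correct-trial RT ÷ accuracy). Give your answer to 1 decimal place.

779.0 ms

Correct trials (n=6): 508, 587, 487, 556, 552, 426
Mean correct RT = 3116/6 = 519.3333 ms
Proportion correct = 6/9
IES = 519.3333 / (6/9) = 779.000 ms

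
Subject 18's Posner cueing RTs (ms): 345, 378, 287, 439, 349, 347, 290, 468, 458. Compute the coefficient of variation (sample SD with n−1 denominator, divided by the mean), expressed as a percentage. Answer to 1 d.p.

18.2%

n = 9, Σ = 3361, M = 373.4444
Σ(x−M)² = 36950.222; s = √(36950.222/8) = 67.9616
CV = 67.9616 / 373.4444 = 0.18199 = 18.199%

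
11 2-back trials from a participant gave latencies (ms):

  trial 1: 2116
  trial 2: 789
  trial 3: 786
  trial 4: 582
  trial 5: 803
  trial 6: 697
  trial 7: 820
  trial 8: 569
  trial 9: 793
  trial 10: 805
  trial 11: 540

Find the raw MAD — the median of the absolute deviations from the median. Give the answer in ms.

31 ms

Sorted: 540, 569, 582, 697, 786, 789, 793, 803, 805, 820, 2116 → median = 789
|x − 789|: 1327, 0, 3, 207, 14, 92, 31, 220, 4, 16, 249
Sorted deviations: 0, 3, 4, 14, 16, 31, 92, 207, 220, 249, 1327 → MAD = 31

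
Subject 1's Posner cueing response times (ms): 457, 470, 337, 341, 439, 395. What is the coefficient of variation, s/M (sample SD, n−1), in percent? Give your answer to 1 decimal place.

n = 6, Σ = 2439, M = 406.5000
Σ(x−M)² = 16891.500; s = √(16891.500/5) = 58.1231
CV = 58.1231 / 406.5000 = 0.14298 = 14.298%

14.3%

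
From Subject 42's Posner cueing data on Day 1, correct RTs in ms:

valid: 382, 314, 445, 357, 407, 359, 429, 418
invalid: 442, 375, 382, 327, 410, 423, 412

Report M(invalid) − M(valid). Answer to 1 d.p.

M(valid) = 3111/8 = 388.875
M(invalid) = 2771/7 = 395.857
Difference = 395.857 − 388.875 = 6.982 ms

7.0 ms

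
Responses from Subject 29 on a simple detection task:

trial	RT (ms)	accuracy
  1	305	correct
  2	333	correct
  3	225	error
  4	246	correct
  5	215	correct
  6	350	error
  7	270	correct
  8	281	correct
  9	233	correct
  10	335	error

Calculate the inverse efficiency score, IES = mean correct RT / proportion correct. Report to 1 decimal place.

384.3 ms

Correct trials (n=7): 305, 333, 246, 215, 270, 281, 233
Mean correct RT = 1883/7 = 269.0000 ms
Proportion correct = 7/10
IES = 269.0000 / (7/10) = 384.286 ms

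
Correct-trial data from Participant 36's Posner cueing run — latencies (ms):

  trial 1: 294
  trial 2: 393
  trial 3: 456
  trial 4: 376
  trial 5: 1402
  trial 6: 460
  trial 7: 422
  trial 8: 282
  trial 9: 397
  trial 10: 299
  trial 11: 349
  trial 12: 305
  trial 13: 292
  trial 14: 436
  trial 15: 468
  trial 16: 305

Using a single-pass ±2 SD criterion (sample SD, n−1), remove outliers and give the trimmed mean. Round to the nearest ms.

n = 16, ΣRT = 6936, M = 433.500
Σ(x−M)² = 1067498.00; s = √(1067498.00/15) = 266.771
Cutoffs: 433.500 ± 2·266.771 → [-100.0, 967.0]
Outside: 1402 → excluded.
Retained (n=15): Σ = 5534, mean = 5534/15 = 368.933

369 ms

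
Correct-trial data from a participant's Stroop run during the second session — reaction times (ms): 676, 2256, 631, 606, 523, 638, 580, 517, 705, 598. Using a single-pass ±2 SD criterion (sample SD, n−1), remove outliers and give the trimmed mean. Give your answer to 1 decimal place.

608.2 ms

n = 10, ΣRT = 7730, M = 773.000
Σ(x−M)² = 2475510.00; s = √(2475510.00/9) = 524.458
Cutoffs: 773.000 ± 2·524.458 → [-275.9, 1821.9]
Outside: 2256 → excluded.
Retained (n=9): Σ = 5474, mean = 5474/9 = 608.222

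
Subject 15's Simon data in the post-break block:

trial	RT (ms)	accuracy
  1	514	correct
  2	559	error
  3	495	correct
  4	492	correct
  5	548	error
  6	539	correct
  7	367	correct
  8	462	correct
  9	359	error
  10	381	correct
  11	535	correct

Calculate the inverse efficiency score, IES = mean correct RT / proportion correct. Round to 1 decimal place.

650.5 ms

Correct trials (n=8): 514, 495, 492, 539, 367, 462, 381, 535
Mean correct RT = 3785/8 = 473.1250 ms
Proportion correct = 8/11
IES = 473.1250 / (8/11) = 650.547 ms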